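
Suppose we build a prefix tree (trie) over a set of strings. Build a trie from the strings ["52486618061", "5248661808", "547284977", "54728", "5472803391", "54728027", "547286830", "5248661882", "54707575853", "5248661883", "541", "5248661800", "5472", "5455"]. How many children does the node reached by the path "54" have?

3

Walk "54" from the root, arriving at one node.
Distinct next characters after "54": 1, 5, 7.
That node has 3 child edges.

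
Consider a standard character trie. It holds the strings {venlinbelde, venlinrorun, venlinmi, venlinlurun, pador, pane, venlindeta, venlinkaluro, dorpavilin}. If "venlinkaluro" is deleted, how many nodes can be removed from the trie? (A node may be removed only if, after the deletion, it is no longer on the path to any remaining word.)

After clearing the end-marker at "venlinkaluro", prune upward until reaching a node still needed by another word.
The suffix "kaluro" (6 nodes) is used only by "venlinkaluro"; the node for "venlin" still has the child "b", so pruning stops there.
Nodes removed: 6

6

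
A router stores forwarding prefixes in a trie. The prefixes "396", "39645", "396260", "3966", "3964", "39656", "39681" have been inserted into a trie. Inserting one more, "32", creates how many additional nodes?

Walking "32" from the root, the first 1 characters ("3") follow existing edges; "2" is the first miss.
So 2 − 1 = 1 new nodes.

1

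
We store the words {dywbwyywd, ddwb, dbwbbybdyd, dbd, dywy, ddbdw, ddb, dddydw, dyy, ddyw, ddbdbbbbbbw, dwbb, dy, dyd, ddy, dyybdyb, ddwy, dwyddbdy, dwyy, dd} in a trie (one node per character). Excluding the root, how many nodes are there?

56

For each word, the new-node count is its length minus the longest prefix already in the trie:
  "dywbwyywd" → 9 new (d, y, w, b, w, y, y, w, d)
  "ddwb" → prefix "d" already present; 3 new (d, w, b)
  "dbwbbybdyd" → prefix "d" already present; 9 new (b, w, b, b, y, b, d, y, d)
  "dbd" → prefix "db" already present; 1 new (d)
  "dywy" → prefix "dyw" already present; 1 new (y)
  "ddbdw" → prefix "dd" already present; 3 new (b, d, w)
  "ddb" → prefix "ddb" already present; 0 new (none)
  "dddydw" → prefix "dd" already present; 4 new (d, y, d, w)
  "dyy" → prefix "dy" already present; 1 new (y)
  "ddyw" → prefix "dd" already present; 2 new (y, w)
  "ddbdbbbbbbw" → prefix "ddbd" already present; 7 new (b, b, b, b, b, b, w)
  "dwbb" → prefix "d" already present; 3 new (w, b, b)
  "dy" → prefix "dy" already present; 0 new (none)
  "dyd" → prefix "dy" already present; 1 new (d)
  "ddy" → prefix "ddy" already present; 0 new (none)
  "dyybdyb" → prefix "dyy" already present; 4 new (b, d, y, b)
  "ddwy" → prefix "ddw" already present; 1 new (y)
  "dwyddbdy" → prefix "dw" already present; 6 new (y, d, d, b, d, y)
  "dwyy" → prefix "dwy" already present; 1 new (y)
  "dd" → prefix "dd" already present; 0 new (none)
Total nodes = 9 + 3 + 9 + 1 + 1 + 3 + 0 + 4 + 1 + 2 + 7 + 3 + 0 + 1 + 0 + 4 + 1 + 6 + 1 + 0 = 56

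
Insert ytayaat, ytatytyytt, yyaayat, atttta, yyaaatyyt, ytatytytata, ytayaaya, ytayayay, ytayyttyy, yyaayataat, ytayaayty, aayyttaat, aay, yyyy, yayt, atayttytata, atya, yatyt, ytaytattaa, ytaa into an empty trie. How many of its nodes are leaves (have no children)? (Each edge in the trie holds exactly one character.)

18

A leaf is a node with no children — equivalently, the end of a word that is not a proper prefix of any other stored word.
Those words: "aayyttaat", "atayttytata", "atttta", "atya", "yatyt", "yayt", "ytaa", "ytatytytata", "ytatytyytt", "ytayaat", "ytayaaya", "ytayaayty", "ytayayay", "ytaytattaa", "ytayyttyy", "yyaaatyyt", "yyaayataat", "yyyy"
Leaf count: 18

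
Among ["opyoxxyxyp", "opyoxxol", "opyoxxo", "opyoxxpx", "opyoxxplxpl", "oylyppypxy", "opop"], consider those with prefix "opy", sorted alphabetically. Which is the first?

Words with prefix "opy", in lexicographic order: "opyoxxo", "opyoxxol", "opyoxxplxpl", "opyoxxpx", "opyoxxyxyp"
The 1st is opyoxxo.

opyoxxo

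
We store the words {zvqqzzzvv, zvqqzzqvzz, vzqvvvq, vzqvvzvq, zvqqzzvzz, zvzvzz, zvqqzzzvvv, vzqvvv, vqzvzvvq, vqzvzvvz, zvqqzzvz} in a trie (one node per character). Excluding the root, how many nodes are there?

Trace insertions, counting only characters that open a new branch:
  "zvqqzzzvv" → 9 new (z, v, q, q, z, z, z, v, v)
  "zvqqzzqvzz" → prefix "zvqqzz" already present; 4 new (q, v, z, z)
  "vzqvvvq" → 7 new (v, z, q, v, v, v, q)
  "vzqvvzvq" → prefix "vzqvv" already present; 3 new (z, v, q)
  "zvqqzzvzz" → prefix "zvqqzz" already present; 3 new (v, z, z)
  "zvzvzz" → prefix "zv" already present; 4 new (z, v, z, z)
  "zvqqzzzvvv" → prefix "zvqqzzzvv" already present; 1 new (v)
  "vzqvvv" → prefix "vzqvvv" already present; 0 new (none)
  "vqzvzvvq" → prefix "v" already present; 7 new (q, z, v, z, v, v, q)
  "vqzvzvvz" → prefix "vqzvzvv" already present; 1 new (z)
  "zvqqzzvz" → prefix "zvqqzzvz" already present; 0 new (none)
Total nodes = 9 + 4 + 7 + 3 + 3 + 4 + 1 + 0 + 7 + 1 + 0 = 39

39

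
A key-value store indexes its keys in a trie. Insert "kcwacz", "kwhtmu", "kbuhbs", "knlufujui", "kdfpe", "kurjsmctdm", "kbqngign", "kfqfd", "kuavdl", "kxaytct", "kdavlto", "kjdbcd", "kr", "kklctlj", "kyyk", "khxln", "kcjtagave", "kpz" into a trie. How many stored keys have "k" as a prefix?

Walk to "k"; the words in its subtree are exactly those with that prefix.
Matches: "kbqngign", "kbuhbs", "kcjtagave", "kcwacz", "kdavlto", "kdfpe", "kfqfd", "khxln", "kjdbcd", "kklctlj", "knlufujui", "kpz", "kr", "kuavdl", "kurjsmctdm", "kwhtmu", "kxaytct", "kyyk"
Count: 18

18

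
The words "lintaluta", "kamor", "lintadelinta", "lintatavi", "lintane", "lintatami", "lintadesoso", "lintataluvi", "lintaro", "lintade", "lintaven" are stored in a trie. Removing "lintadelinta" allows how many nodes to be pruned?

5

After clearing the end-marker at "lintadelinta", prune upward until reaching a node still needed by another word.
The suffix "linta" (5 nodes) is used only by "lintadelinta"; the node for "lintade" still has the child "s", so pruning stops there.
Nodes removed: 5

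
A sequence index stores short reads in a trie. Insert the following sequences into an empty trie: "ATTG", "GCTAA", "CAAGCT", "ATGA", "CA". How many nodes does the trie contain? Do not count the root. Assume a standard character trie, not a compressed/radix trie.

17

Trie structure (* marks end of a word):
(root)
├─ A
│  └─ T
│     ├─ G
│     │  └─ A *
│     └─ T
│        └─ G *
├─ C
│  └─ A *
│     └─ A
│        └─ G
│           └─ C
│              └─ T *
└─ G
   └─ C
      └─ T
         └─ A
            └─ A *
Counting every labelled node above: 17.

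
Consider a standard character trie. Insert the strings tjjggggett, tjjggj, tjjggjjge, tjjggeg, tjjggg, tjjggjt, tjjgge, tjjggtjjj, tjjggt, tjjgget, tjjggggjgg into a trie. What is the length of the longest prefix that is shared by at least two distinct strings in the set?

The deepest shared node is where two words last agree before diverging.
"tjjggggett" and "tjjggggjgg" agree on "tjjgggg" (7 characters) before diverging; nothing deeper is shared.
Longest shared-prefix length: 7

7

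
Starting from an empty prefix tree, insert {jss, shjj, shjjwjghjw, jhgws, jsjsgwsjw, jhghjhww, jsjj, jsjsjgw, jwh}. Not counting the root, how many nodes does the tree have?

35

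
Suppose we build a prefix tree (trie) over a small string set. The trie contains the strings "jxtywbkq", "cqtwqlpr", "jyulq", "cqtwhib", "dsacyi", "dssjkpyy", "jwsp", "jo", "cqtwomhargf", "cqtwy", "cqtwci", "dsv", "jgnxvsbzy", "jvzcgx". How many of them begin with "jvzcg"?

1

Filter for entries beginning with "jvzcg":
Words under "jvzcg": jvzcgx
Count: 1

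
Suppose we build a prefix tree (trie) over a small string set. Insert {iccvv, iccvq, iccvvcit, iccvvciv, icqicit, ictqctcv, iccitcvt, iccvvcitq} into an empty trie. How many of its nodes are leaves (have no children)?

6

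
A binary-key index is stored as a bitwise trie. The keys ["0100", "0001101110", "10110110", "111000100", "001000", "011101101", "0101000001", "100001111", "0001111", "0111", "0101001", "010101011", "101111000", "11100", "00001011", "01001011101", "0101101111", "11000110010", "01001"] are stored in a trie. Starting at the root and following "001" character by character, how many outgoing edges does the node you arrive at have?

1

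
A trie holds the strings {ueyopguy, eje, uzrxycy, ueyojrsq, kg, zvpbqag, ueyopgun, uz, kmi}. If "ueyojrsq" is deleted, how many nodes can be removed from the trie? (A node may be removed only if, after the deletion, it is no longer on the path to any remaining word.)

Walk "ueyojrsq" from the leaf back toward the root, removing each node that no remaining word uses.
The suffix "jrsq" (4 nodes) is used only by "ueyojrsq"; the node for "ueyo" still has the child "p", so pruning stops there.
Nodes removed: 4

4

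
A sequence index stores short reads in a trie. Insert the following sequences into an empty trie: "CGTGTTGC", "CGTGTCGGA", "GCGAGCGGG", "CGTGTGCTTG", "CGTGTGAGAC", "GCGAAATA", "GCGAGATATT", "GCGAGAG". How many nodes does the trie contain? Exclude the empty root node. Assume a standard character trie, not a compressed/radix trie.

Trie structure (* marks end of a word):
(root)
├─ C
│  └─ G
│     └─ T
│        └─ G
│           └─ T
│              ├─ C
│              │  └─ G
│              │     └─ G
│              │        └─ A *
│              ├─ G
│              │  ├─ A
│              │  │  └─ G
│              │  │     └─ A
│              │  │        └─ C *
│              │  └─ C
│              │     └─ T
│              │        └─ T
│              │           └─ G *
│              └─ T
│                 └─ G
│                    └─ C *
└─ G
   └─ C
      └─ G
         └─ A
            ├─ A
            │  └─ A
            │     └─ T
            │        └─ A *
            └─ G
               ├─ A
               │  ├─ G *
               │  └─ T
               │     └─ A
               │        └─ T
               │           └─ T *
               └─ C
                  └─ G
                     └─ G
                        └─ G *
Counting every labelled node above: 40.

40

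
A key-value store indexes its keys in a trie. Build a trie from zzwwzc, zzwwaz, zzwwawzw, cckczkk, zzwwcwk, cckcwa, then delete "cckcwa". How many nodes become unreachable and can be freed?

2

A node on "cckcwa"'s path can go only if nothing else ends at it or branches off below it.
The suffix "wa" (2 nodes) is used only by "cckcwa"; the node for "cckc" still has the child "z", so pruning stops there.
Nodes removed: 2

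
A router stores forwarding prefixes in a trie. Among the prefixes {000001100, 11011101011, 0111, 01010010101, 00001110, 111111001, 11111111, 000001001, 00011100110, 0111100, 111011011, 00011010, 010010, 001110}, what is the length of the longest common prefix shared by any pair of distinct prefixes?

6

The deepest shared node is where two words last agree before diverging.
"000001001" and "000001100" agree on "000001" (6 characters) before diverging; nothing deeper is shared.
Longest shared-prefix length: 6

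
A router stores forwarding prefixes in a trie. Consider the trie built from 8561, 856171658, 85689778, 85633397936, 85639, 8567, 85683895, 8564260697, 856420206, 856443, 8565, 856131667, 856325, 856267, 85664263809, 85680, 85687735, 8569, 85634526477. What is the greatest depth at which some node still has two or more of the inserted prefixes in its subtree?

5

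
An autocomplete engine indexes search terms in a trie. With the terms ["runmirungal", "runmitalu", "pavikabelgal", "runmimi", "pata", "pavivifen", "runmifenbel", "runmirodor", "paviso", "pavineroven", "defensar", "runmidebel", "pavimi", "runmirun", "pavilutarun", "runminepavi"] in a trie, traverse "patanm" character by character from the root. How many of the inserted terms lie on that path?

Traverse "patanm" character by character; count nodes along the way that are marked as word ends.
Prefixes of the query that are stored words: "pata"
Count: 1

1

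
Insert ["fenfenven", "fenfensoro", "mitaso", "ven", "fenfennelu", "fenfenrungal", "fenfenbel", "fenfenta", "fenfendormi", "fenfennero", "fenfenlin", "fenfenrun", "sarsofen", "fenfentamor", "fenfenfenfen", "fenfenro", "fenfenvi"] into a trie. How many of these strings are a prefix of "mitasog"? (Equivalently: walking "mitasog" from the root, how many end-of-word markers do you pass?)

Traverse "mitasog" character by character; count nodes along the way that are marked as word ends.
Prefixes of the query that are stored words: "mitaso"
Count: 1

1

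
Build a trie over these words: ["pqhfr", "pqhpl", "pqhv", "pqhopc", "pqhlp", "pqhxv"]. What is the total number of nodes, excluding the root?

15

Insert word by word; a character creates a node only if that edge doesn't already exist:
  "pqhfr" → 5 new (p, q, h, f, r)
  "pqhpl" → prefix "pqh" already present; 2 new (p, l)
  "pqhv" → prefix "pqh" already present; 1 new (v)
  "pqhopc" → prefix "pqh" already present; 3 new (o, p, c)
  "pqhlp" → prefix "pqh" already present; 2 new (l, p)
  "pqhxv" → prefix "pqh" already present; 2 new (x, v)
Total nodes = 5 + 2 + 1 + 3 + 2 + 2 = 15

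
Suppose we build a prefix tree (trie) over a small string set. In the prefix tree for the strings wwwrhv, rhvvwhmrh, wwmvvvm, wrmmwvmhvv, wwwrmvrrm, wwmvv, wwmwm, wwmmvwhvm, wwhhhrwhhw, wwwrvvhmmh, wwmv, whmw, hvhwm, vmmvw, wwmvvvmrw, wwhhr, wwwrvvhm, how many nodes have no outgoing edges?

13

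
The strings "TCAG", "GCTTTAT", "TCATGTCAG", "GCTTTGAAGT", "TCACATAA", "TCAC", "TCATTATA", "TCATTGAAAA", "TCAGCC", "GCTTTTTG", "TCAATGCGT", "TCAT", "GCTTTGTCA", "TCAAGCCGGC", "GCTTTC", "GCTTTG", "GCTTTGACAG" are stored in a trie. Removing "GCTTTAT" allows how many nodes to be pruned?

2

After clearing the end-marker at "GCTTTAT", prune upward until reaching a node still needed by another word.
The suffix "AT" (2 nodes) is used only by "GCTTTAT"; the node for "GCTTT" still has the child "G", so pruning stops there.
Nodes removed: 2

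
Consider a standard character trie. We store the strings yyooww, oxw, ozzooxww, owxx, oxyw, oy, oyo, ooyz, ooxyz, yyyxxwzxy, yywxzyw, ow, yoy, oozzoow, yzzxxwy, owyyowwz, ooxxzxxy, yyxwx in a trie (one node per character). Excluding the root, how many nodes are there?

68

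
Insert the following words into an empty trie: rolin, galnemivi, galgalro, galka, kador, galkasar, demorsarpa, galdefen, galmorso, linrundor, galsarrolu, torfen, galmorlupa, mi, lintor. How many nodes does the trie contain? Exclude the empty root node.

Count nodes per top-level branch (shared prefixes stored once):
  'd'-branch (demorsarpa): 10 nodes
  'g'-branch (galdefen, galgalro, galka, galkasar, galmorlupa, galmorso, galnemivi, galsarrolu): 40 nodes
  'k'-branch (kador): 5 nodes
  'l'-branch (linrundor, lintor): 12 nodes
  'm'-branch (mi): 2 nodes
  'r'-branch (rolin): 5 nodes
  't'-branch (torfen): 6 nodes
Sum: 80

80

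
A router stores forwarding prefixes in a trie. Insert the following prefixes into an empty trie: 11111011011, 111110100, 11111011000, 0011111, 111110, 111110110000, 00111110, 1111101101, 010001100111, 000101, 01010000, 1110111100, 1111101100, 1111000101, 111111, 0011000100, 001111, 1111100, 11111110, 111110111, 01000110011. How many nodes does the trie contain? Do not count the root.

68

Count nodes per top-level branch (shared prefixes stored once):
  '0'-branch (000101, 0011000100, 001111, 0011111, 00111110, 01000110011, 010001100111, 01010000): 34 nodes
  '1'-branch (1110111100, 1111000101, 111110, 1111100, 111110100, 1111101100, 11111011000, 111110110000, 1111101101, 11111011011, 111110111, 111111, 11111110): 34 nodes
Sum: 68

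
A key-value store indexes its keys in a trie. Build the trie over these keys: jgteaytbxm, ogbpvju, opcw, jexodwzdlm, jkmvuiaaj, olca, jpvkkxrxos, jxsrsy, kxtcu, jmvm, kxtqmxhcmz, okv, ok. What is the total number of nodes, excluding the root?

71

Insert word by word; a character creates a node only if that edge doesn't already exist:
  "jgteaytbxm" → 10 new (j, g, t, e, a, y, t, b, x, m)
  "ogbpvju" → 7 new (o, g, b, p, v, j, u)
  "opcw" → prefix "o" already present; 3 new (p, c, w)
  "jexodwzdlm" → prefix "j" already present; 9 new (e, x, o, d, w, z, d, l, m)
  "jkmvuiaaj" → prefix "j" already present; 8 new (k, m, v, u, i, a, a, j)
  "olca" → prefix "o" already present; 3 new (l, c, a)
  "jpvkkxrxos" → prefix "j" already present; 9 new (p, v, k, k, x, r, x, o, s)
  "jxsrsy" → prefix "j" already present; 5 new (x, s, r, s, y)
  "kxtcu" → 5 new (k, x, t, c, u)
  "jmvm" → prefix "j" already present; 3 new (m, v, m)
  "kxtqmxhcmz" → prefix "kxt" already present; 7 new (q, m, x, h, c, m, z)
  "okv" → prefix "o" already present; 2 new (k, v)
  "ok" → prefix "ok" already present; 0 new (none)
Total nodes = 10 + 7 + 3 + 9 + 8 + 3 + 9 + 5 + 5 + 3 + 7 + 2 + 0 = 71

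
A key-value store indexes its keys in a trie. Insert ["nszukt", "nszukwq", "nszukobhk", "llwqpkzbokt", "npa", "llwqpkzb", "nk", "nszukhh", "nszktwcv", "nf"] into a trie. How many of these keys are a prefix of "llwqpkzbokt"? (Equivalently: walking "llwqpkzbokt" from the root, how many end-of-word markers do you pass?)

2

Traverse "llwqpkzbokt" character by character; count nodes along the way that are marked as word ends.
Prefixes of the query that are stored words: "llwqpkzb", "llwqpkzbokt"
Count: 2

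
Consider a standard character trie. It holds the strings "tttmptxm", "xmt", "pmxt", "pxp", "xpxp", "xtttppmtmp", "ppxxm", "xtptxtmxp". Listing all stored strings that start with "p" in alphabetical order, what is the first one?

Filter for "p…" and sort: "pmxt", "ppxxm", "pxp"
Position 1: pmxt

pmxt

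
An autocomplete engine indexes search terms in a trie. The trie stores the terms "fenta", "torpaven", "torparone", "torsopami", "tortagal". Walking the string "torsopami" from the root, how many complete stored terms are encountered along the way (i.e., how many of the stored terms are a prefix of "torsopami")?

1

Check each prefix of "torsopami" against the stored set — each match is an end-marker on the path.
Prefixes of the query that are stored words: "torsopami"
Count: 1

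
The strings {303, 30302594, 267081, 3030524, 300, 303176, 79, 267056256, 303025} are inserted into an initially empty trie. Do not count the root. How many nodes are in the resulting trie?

28

For each word, the new-node count is its length minus the longest prefix already in the trie:
  "303" → 3 new (3, 0, 3)
  "30302594" → prefix "303" already present; 5 new (0, 2, 5, 9, 4)
  "267081" → 6 new (2, 6, 7, 0, 8, 1)
  "3030524" → prefix "3030" already present; 3 new (5, 2, 4)
  "300" → prefix "30" already present; 1 new (0)
  "303176" → prefix "303" already present; 3 new (1, 7, 6)
  "79" → 2 new (7, 9)
  "267056256" → prefix "2670" already present; 5 new (5, 6, 2, 5, 6)
  "303025" → prefix "303025" already present; 0 new (none)
Total nodes = 3 + 5 + 6 + 3 + 1 + 3 + 2 + 5 + 0 = 28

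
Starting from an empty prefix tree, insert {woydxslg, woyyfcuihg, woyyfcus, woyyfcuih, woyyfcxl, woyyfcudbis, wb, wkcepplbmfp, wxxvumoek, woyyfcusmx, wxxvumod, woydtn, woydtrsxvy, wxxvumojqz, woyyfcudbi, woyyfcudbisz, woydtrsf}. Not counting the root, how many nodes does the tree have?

56

Insert word by word; a character creates a node only if that edge doesn't already exist:
  "woydxslg" → 8 new (w, o, y, d, x, s, l, g)
  "woyyfcuihg" → prefix "woy" already present; 7 new (y, f, c, u, i, h, g)
  "woyyfcus" → prefix "woyyfcu" already present; 1 new (s)
  "woyyfcuih" → prefix "woyyfcuih" already present; 0 new (none)
  "woyyfcxl" → prefix "woyyfc" already present; 2 new (x, l)
  "woyyfcudbis" → prefix "woyyfcu" already present; 4 new (d, b, i, s)
  "wb" → prefix "w" already present; 1 new (b)
  "wkcepplbmfp" → prefix "w" already present; 10 new (k, c, e, p, p, l, b, m, f, p)
  "wxxvumoek" → prefix "w" already present; 8 new (x, x, v, u, m, o, e, k)
  "woyyfcusmx" → prefix "woyyfcus" already present; 2 new (m, x)
  "wxxvumod" → prefix "wxxvumo" already present; 1 new (d)
  "woydtn" → prefix "woyd" already present; 2 new (t, n)
  "woydtrsxvy" → prefix "woydt" already present; 5 new (r, s, x, v, y)
  "wxxvumojqz" → prefix "wxxvumo" already present; 3 new (j, q, z)
  "woyyfcudbi" → prefix "woyyfcudbi" already present; 0 new (none)
  "woyyfcudbisz" → prefix "woyyfcudbis" already present; 1 new (z)
  "woydtrsf" → prefix "woydtrs" already present; 1 new (f)
Total nodes = 8 + 7 + 1 + 0 + 2 + 4 + 1 + 10 + 8 + 2 + 1 + 2 + 5 + 3 + 0 + 1 + 1 = 56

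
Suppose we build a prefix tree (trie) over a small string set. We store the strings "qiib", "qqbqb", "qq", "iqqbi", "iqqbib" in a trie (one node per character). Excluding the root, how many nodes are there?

14

Insert word by word; a character creates a node only if that edge doesn't already exist:
  "qiib" → 4 new (q, i, i, b)
  "qqbqb" → prefix "q" already present; 4 new (q, b, q, b)
  "qq" → prefix "qq" already present; 0 new (none)
  "iqqbi" → 5 new (i, q, q, b, i)
  "iqqbib" → prefix "iqqbi" already present; 1 new (b)
Total nodes = 4 + 4 + 0 + 5 + 1 = 14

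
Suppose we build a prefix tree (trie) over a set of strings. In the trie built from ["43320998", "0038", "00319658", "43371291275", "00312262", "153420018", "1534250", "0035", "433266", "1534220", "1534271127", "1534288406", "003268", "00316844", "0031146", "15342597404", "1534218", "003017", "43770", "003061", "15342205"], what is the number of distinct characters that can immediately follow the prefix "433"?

The children of the "433" node are the distinct next characters among strings starting with "433".
Characters that immediately follow "433" among the stored strings: {2, 7}.
That node has 2 child edges.

2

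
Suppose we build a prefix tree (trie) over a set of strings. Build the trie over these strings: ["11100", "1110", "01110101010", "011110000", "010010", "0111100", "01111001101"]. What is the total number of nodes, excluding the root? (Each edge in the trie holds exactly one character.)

Trie structure (* marks end of a word):
(root)
├─ 0
│  └─ 1
│     ├─ 0
│     │  └─ 0
│     │     └─ 1
│     │        └─ 0 *
│     └─ 1
│        └─ 1
│           ├─ 0
│           │  └─ 1
│           │     └─ 0
│           │        └─ 1
│           │           └─ 0
│           │              └─ 1
│           │                 └─ 0 *
│           └─ 1
│              └─ 0
│                 └─ 0 *
│                    ├─ 0
│                    │  └─ 0 *
│                    └─ 1
│                       └─ 1
│                          └─ 0
│                             └─ 1 *
└─ 1
   └─ 1
      └─ 1
         └─ 0 *
            └─ 0 *
Counting every labelled node above: 29.

29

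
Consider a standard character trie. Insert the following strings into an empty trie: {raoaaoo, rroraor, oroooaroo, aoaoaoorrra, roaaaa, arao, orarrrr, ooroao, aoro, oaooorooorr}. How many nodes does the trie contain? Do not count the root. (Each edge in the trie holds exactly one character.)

63

Count nodes per top-level branch (shared prefixes stored once):
  'a'-branch (aoaoaoorrra, aoro, arao): 16 nodes
  'o'-branch (oaooorooorr, ooroao, orarrrr, oroooaroo): 29 nodes
  'r'-branch (raoaaoo, roaaaa, rroraor): 18 nodes
Sum: 63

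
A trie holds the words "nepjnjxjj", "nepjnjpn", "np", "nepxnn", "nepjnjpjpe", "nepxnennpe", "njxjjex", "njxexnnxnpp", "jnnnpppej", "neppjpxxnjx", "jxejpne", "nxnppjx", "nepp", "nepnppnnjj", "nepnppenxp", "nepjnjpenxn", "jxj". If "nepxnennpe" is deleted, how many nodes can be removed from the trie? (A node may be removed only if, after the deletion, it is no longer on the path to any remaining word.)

A node on "nepxnennpe"'s path can go only if nothing else ends at it or branches off below it.
The suffix "ennpe" (5 nodes) is used only by "nepxnennpe"; the node for "nepxn" still has the child "n", so pruning stops there.
Nodes removed: 5

5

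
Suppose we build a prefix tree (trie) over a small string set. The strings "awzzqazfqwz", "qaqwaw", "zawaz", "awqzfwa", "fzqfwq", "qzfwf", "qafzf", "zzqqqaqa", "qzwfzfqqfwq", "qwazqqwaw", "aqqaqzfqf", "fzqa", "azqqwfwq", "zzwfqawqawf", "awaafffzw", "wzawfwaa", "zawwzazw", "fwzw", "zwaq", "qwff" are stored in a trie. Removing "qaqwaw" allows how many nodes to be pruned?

A node on "qaqwaw"'s path can go only if nothing else ends at it or branches off below it.
The suffix "qwaw" (4 nodes) is used only by "qaqwaw"; the node for "qa" still has the child "f", so pruning stops there.
Nodes removed: 4

4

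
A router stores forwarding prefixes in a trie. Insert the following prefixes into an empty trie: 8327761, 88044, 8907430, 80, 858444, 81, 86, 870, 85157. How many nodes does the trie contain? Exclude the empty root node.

30

Insert word by word; a character creates a node only if that edge doesn't already exist:
  "8327761" → 7 new (8, 3, 2, 7, 7, 6, 1)
  "88044" → prefix "8" already present; 4 new (8, 0, 4, 4)
  "8907430" → prefix "8" already present; 6 new (9, 0, 7, 4, 3, 0)
  "80" → prefix "8" already present; 1 new (0)
  "858444" → prefix "8" already present; 5 new (5, 8, 4, 4, 4)
  "81" → prefix "8" already present; 1 new (1)
  "86" → prefix "8" already present; 1 new (6)
  "870" → prefix "8" already present; 2 new (7, 0)
  "85157" → prefix "85" already present; 3 new (1, 5, 7)
Total nodes = 7 + 4 + 6 + 1 + 5 + 1 + 1 + 2 + 3 = 30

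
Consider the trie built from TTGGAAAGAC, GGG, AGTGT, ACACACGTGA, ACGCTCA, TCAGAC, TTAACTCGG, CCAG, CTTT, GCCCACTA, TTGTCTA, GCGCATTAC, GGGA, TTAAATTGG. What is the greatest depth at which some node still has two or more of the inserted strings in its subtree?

4

The deepest shared node is where two words last agree before diverging.
"TTAAATTGG" and "TTAACTCGG" agree on "TTAA" (4 characters) before diverging; nothing deeper is shared.
Longest shared-prefix length: 4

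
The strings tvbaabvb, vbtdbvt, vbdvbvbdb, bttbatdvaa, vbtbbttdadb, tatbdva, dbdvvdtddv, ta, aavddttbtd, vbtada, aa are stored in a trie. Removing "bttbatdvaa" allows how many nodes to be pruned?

10

After clearing the end-marker at "bttbatdvaa", prune upward until reaching a node still needed by another word.
No other word shares any prefix with "bttbatdvaa", so all 10 of its nodes go.
Nodes removed: 10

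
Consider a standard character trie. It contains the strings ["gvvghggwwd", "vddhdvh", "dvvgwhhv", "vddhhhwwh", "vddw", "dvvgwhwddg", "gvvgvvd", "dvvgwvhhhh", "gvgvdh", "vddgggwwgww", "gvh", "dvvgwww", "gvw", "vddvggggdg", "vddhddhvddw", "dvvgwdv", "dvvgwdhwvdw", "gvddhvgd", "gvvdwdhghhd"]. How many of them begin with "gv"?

Walk to "gv"; the words in its subtree are exactly those with that prefix.
Words under "gv": gvddhvgd, gvgvdh, gvh, gvvdwdhghhd, gvvghggwwd, gvvgvvd, gvw
Count: 7

7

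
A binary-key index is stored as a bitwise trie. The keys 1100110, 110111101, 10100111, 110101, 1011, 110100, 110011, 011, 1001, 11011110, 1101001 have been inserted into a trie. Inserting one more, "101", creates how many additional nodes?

0

Every character of "101" already lies on an existing path (it is a prefix of some stored word).
No new nodes are needed: 0.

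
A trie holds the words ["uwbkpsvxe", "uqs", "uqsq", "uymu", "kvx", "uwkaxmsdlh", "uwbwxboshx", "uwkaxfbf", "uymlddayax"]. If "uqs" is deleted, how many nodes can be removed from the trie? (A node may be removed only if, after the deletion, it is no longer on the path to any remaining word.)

0

Walk "uqs" from the leaf back toward the root, removing each node that no remaining word uses.
Every node on "uqs" is still needed (e.g. by "uqsq"), so nothing is freed.
Nodes removed: 0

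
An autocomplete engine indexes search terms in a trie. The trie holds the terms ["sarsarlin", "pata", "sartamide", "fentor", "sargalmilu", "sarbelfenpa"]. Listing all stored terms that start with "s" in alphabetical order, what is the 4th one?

sartamide

Filter for "s…" and sort: "sarbelfenpa", "sargalmilu", "sarsarlin", "sartamide"
Position 4: sartamide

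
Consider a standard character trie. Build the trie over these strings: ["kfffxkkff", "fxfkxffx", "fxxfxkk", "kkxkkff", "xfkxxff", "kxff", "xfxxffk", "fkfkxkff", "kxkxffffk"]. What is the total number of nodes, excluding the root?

57

For each word, the new-node count is its length minus the longest prefix already in the trie:
  "kfffxkkff" → 9 new (k, f, f, f, x, k, k, f, f)
  "fxfkxffx" → 8 new (f, x, f, k, x, f, f, x)
  "fxxfxkk" → prefix "fx" already present; 5 new (x, f, x, k, k)
  "kkxkkff" → prefix "k" already present; 6 new (k, x, k, k, f, f)
  "xfkxxff" → 7 new (x, f, k, x, x, f, f)
  "kxff" → prefix "k" already present; 3 new (x, f, f)
  "xfxxffk" → prefix "xf" already present; 5 new (x, x, f, f, k)
  "fkfkxkff" → prefix "f" already present; 7 new (k, f, k, x, k, f, f)
  "kxkxffffk" → prefix "kx" already present; 7 new (k, x, f, f, f, f, k)
Total nodes = 9 + 8 + 5 + 6 + 7 + 3 + 5 + 7 + 7 = 57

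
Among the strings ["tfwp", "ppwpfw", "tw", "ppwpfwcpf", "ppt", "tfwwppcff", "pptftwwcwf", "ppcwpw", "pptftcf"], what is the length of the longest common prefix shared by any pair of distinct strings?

Equivalently: take the maximum, over all pairs, of their longest common prefix length.
e.g. "ppwpfw" and "ppwpfwcpf" share the prefix "ppwpfw" of length 6; no pair shares a longer one.
Longest shared-prefix length: 6

6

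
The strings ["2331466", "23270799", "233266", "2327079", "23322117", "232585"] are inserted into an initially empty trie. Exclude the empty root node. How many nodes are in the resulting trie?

Trace insertions, counting only characters that open a new branch:
  "2331466" → 7 new (2, 3, 3, 1, 4, 6, 6)
  "23270799" → prefix "23" already present; 6 new (2, 7, 0, 7, 9, 9)
  "233266" → prefix "233" already present; 3 new (2, 6, 6)
  "2327079" → prefix "2327079" already present; 0 new (none)
  "23322117" → prefix "2332" already present; 4 new (2, 1, 1, 7)
  "232585" → prefix "232" already present; 3 new (5, 8, 5)
Total nodes = 7 + 6 + 3 + 0 + 4 + 3 = 23

23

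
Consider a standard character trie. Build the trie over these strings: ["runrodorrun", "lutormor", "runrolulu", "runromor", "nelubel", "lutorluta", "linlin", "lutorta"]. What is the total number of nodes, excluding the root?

Count nodes per top-level branch (shared prefixes stored once):
  'l'-branch (linlin, lutorluta, lutormor, lutorta): 19 nodes
  'n'-branch (nelubel): 7 nodes
  'r'-branch (runrodorrun, runrolulu, runromor): 18 nodes
Sum: 44

44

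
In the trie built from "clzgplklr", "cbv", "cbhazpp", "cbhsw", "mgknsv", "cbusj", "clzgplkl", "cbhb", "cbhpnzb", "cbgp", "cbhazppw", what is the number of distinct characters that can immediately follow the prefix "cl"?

1

Follow the path "cl" to its node, then look at its outgoing edges.
Distinct next characters after "cl": z.
That node has 1 child edge.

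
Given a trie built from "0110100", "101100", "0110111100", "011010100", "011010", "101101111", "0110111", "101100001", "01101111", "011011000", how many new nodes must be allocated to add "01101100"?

"01101100" is already a full path in the trie; only an end-marker is added.
No new nodes are needed: 0.

0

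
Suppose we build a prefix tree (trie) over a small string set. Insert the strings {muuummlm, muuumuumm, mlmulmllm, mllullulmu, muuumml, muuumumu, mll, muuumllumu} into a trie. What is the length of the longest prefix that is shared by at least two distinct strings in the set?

Look for the deepest trie node that still has at least two words in its subtree.
"muuumml" and "muuummlm" agree on "muuumml" (7 characters) before diverging; nothing deeper is shared.
Longest shared-prefix length: 7

7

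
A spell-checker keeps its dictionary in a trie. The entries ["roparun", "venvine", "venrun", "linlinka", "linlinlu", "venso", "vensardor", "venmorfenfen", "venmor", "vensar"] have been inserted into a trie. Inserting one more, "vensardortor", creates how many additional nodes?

3

Walking "vensardortor" from the root, the first 9 characters ("vensardor") follow existing edges; "t" is the first miss.
Each of the 3 remaining characters creates one node.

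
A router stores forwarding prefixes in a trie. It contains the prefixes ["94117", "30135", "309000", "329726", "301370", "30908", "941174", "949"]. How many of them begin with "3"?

5

Walk to "3"; the words in its subtree are exactly those with that prefix.
Matches: "30135", "301370", "309000", "30908", "329726"
Count: 5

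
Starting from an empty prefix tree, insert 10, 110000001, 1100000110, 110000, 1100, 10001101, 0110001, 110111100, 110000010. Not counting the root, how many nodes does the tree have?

33

Insert word by word; a character creates a node only if that edge doesn't already exist:
  "10" → 2 new (1, 0)
  "110000001" → prefix "1" already present; 8 new (1, 0, 0, 0, 0, 0, 0, 1)
  "1100000110" → prefix "1100000" already present; 3 new (1, 1, 0)
  "110000" → prefix "110000" already present; 0 new (none)
  "1100" → prefix "1100" already present; 0 new (none)
  "10001101" → prefix "10" already present; 6 new (0, 0, 1, 1, 0, 1)
  "0110001" → 7 new (0, 1, 1, 0, 0, 0, 1)
  "110111100" → prefix "110" already present; 6 new (1, 1, 1, 1, 0, 0)
  "110000010" → prefix "11000001" already present; 1 new (0)
Total nodes = 2 + 8 + 3 + 0 + 0 + 6 + 7 + 6 + 1 = 33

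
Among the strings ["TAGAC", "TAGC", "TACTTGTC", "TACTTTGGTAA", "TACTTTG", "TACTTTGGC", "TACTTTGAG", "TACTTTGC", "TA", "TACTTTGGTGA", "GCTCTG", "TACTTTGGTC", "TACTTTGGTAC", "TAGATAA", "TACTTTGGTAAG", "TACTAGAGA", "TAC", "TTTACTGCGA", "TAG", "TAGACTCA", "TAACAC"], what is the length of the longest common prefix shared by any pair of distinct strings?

11

Look for the deepest trie node that still has at least two words in its subtree.
e.g. "TACTTTGGTAA" and "TACTTTGGTAAG" share the prefix "TACTTTGGTAA" of length 11; no pair shares a longer one.
Longest shared-prefix length: 11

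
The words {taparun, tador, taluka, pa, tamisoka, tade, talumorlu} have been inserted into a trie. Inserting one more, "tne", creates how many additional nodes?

2

"t" is already a path in the trie; the remaining "ne" must be added.
New nodes needed: |"tne"| − 1 = 3 − 1 = 2.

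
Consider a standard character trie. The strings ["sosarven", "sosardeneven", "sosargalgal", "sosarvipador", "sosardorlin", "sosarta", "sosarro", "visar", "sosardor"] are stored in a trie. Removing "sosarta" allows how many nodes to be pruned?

2

A node on "sosarta"'s path can go only if nothing else ends at it or branches off below it.
The suffix "ta" (2 nodes) is used only by "sosarta"; the node for "sosar" still has the child "v", so pruning stops there.
Nodes removed: 2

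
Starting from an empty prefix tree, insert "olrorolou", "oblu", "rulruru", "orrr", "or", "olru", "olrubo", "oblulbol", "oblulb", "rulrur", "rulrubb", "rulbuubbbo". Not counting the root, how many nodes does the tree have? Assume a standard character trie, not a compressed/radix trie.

38

Trie structure (* marks end of a word):
(root)
├─ o
│  ├─ b
│  │  └─ l
│  │     └─ u *
│  │        └─ l
│  │           └─ b *
│  │              └─ o
│  │                 └─ l *
│  ├─ l
│  │  └─ r
│  │     ├─ o
│  │     │  └─ r
│  │     │     └─ o
│  │     │        └─ l
│  │     │           └─ o
│  │     │              └─ u *
│  │     └─ u *
│  │        └─ b
│  │           └─ o *
│  └─ r *
│     └─ r
│        └─ r *
└─ r
   └─ u
      └─ l
         ├─ b
         │  └─ u
         │     └─ u
         │        └─ b
         │           └─ b
         │              └─ b
         │                 └─ o *
         └─ r
            └─ u
               ├─ b
               │  └─ b *
               └─ r *
                  └─ u *
Counting every labelled node above: 38.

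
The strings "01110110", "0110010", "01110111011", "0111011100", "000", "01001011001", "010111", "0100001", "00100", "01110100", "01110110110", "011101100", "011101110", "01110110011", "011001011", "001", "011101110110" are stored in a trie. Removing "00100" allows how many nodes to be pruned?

2

Walk "00100" from the leaf back toward the root, removing each node that no remaining word uses.
The suffix "00" (2 nodes) is used only by "00100"; "001" is itself a stored word, so pruning stops there.
Nodes removed: 2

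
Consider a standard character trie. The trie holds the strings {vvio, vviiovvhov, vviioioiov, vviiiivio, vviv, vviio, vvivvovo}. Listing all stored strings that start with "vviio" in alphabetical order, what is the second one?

Words with prefix "vviio", in lexicographic order: "vviio", "vviioioiov", "vviiovvhov"
The 2nd is vviioioiov.

vviioioiov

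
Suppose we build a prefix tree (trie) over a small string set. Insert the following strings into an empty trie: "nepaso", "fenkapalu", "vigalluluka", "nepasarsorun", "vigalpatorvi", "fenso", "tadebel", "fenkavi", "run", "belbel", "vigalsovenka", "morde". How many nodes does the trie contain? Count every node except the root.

72

Trace insertions, counting only characters that open a new branch:
  "nepaso" → 6 new (n, e, p, a, s, o)
  "fenkapalu" → 9 new (f, e, n, k, a, p, a, l, u)
  "vigalluluka" → 11 new (v, i, g, a, l, l, u, l, u, k, a)
  "nepasarsorun" → prefix "nepas" already present; 7 new (a, r, s, o, r, u, n)
  "vigalpatorvi" → prefix "vigal" already present; 7 new (p, a, t, o, r, v, i)
  "fenso" → prefix "fen" already present; 2 new (s, o)
  "tadebel" → 7 new (t, a, d, e, b, e, l)
  "fenkavi" → prefix "fenka" already present; 2 new (v, i)
  "run" → 3 new (r, u, n)
  "belbel" → 6 new (b, e, l, b, e, l)
  "vigalsovenka" → prefix "vigal" already present; 7 new (s, o, v, e, n, k, a)
  "morde" → 5 new (m, o, r, d, e)
Total nodes = 6 + 9 + 11 + 7 + 7 + 2 + 7 + 2 + 3 + 6 + 7 + 5 = 72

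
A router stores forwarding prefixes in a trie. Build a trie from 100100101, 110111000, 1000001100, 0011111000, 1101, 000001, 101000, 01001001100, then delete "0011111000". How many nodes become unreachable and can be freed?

After clearing the end-marker at "0011111000", prune upward until reaching a node still needed by another word.
The suffix "11111000" (8 nodes) is used only by "0011111000"; the node for "00" still has the child "0", so pruning stops there.
Nodes removed: 8

8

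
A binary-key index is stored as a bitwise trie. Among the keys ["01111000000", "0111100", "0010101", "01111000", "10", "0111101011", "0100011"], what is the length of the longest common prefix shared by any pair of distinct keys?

8

Look for the deepest trie node that still has at least two words in its subtree.
e.g. "01111000" and "01111000000" share the prefix "01111000" of length 8; no pair shares a longer one.
Longest shared-prefix length: 8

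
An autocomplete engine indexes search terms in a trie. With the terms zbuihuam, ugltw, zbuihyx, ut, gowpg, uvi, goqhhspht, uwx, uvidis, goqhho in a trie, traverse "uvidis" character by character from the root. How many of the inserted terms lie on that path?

Traverse "uvidis" character by character; count nodes along the way that are marked as word ends.
Prefixes of the query that are stored words: "uvi", "uvidis"
Count: 2

2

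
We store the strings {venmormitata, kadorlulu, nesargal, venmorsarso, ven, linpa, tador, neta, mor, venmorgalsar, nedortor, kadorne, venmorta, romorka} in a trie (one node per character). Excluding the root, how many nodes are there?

72

Trace insertions, counting only characters that open a new branch:
  "venmormitata" → 12 new (v, e, n, m, o, r, m, i, t, a, t, a)
  "kadorlulu" → 9 new (k, a, d, o, r, l, u, l, u)
  "nesargal" → 8 new (n, e, s, a, r, g, a, l)
  "venmorsarso" → prefix "venmor" already present; 5 new (s, a, r, s, o)
  "ven" → prefix "ven" already present; 0 new (none)
  "linpa" → 5 new (l, i, n, p, a)
  "tador" → 5 new (t, a, d, o, r)
  "neta" → prefix "ne" already present; 2 new (t, a)
  "mor" → 3 new (m, o, r)
  "venmorgalsar" → prefix "venmor" already present; 6 new (g, a, l, s, a, r)
  "nedortor" → prefix "ne" already present; 6 new (d, o, r, t, o, r)
  "kadorne" → prefix "kador" already present; 2 new (n, e)
  "venmorta" → prefix "venmor" already present; 2 new (t, a)
  "romorka" → 7 new (r, o, m, o, r, k, a)
Total nodes = 12 + 9 + 8 + 5 + 0 + 5 + 5 + 2 + 3 + 6 + 6 + 2 + 2 + 7 = 72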